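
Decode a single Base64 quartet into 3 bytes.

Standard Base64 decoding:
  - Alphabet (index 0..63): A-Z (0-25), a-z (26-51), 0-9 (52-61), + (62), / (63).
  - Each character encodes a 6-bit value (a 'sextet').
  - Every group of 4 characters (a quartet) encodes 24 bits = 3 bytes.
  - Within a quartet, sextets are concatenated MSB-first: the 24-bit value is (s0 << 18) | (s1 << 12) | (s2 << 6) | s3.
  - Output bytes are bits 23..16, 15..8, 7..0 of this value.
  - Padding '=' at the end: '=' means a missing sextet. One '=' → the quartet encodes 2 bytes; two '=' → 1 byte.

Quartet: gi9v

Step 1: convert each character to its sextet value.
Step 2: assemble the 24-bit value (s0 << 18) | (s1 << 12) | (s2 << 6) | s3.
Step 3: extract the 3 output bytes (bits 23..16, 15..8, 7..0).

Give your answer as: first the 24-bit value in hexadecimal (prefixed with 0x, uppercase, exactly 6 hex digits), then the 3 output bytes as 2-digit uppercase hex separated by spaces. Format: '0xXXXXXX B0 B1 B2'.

Answer: 0x822F6F 82 2F 6F

Derivation:
Sextets: g=32, i=34, 9=61, v=47
24-bit: (32<<18) | (34<<12) | (61<<6) | 47
      = 0x800000 | 0x022000 | 0x000F40 | 0x00002F
      = 0x822F6F
Bytes: (v>>16)&0xFF=82, (v>>8)&0xFF=2F, v&0xFF=6F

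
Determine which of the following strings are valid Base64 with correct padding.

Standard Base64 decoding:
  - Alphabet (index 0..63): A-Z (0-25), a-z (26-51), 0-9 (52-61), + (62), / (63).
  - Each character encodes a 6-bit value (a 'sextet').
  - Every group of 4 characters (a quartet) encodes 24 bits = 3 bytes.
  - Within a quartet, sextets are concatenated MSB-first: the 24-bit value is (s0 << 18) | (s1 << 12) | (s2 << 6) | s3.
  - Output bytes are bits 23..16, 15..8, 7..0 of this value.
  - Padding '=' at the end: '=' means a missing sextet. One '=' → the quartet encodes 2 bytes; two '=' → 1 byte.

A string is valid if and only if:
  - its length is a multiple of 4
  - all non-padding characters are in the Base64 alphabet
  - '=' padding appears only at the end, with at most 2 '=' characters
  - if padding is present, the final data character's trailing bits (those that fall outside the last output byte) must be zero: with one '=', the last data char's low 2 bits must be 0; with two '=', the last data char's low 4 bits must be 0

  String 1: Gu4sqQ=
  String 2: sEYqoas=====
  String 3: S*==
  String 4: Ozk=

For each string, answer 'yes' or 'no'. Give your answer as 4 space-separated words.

String 1: 'Gu4sqQ=' → invalid (len=7 not mult of 4)
String 2: 'sEYqoas=====' → invalid (5 pad chars (max 2))
String 3: 'S*==' → invalid (bad char(s): ['*'])
String 4: 'Ozk=' → valid

Answer: no no no yes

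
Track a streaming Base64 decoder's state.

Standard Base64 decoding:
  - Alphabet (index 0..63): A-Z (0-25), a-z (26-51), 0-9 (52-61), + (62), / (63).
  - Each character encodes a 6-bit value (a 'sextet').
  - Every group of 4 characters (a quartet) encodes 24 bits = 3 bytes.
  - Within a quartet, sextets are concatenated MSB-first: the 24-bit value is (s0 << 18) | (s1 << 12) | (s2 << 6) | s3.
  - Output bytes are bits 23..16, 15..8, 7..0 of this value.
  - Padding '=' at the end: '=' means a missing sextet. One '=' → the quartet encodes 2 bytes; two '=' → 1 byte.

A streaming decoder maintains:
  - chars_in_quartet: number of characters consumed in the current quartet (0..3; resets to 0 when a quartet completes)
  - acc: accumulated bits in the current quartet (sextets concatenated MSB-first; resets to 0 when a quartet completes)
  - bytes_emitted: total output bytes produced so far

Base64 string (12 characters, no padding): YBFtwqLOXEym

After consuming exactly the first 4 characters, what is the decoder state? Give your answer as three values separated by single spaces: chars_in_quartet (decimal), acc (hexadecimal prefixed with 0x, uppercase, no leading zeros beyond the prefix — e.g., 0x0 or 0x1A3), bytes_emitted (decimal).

After char 0 ('Y'=24): chars_in_quartet=1 acc=0x18 bytes_emitted=0
After char 1 ('B'=1): chars_in_quartet=2 acc=0x601 bytes_emitted=0
After char 2 ('F'=5): chars_in_quartet=3 acc=0x18045 bytes_emitted=0
After char 3 ('t'=45): chars_in_quartet=4 acc=0x60116D -> emit 60 11 6D, reset; bytes_emitted=3

Answer: 0 0x0 3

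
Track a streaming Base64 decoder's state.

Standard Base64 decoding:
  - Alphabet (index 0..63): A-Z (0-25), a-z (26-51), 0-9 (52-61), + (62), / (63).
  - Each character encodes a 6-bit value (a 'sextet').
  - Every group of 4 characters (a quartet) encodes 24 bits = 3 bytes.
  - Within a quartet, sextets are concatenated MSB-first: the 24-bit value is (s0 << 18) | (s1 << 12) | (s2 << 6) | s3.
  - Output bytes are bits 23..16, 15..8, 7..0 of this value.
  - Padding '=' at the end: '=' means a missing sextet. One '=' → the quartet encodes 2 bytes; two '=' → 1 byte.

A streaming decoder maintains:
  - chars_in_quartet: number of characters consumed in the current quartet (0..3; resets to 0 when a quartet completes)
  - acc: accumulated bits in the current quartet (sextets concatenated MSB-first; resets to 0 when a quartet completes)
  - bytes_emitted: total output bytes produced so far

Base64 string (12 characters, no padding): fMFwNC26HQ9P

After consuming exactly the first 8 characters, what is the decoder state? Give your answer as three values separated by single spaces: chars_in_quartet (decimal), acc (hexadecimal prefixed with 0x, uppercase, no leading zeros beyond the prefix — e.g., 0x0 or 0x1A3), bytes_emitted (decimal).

Answer: 0 0x0 6

Derivation:
After char 0 ('f'=31): chars_in_quartet=1 acc=0x1F bytes_emitted=0
After char 1 ('M'=12): chars_in_quartet=2 acc=0x7CC bytes_emitted=0
After char 2 ('F'=5): chars_in_quartet=3 acc=0x1F305 bytes_emitted=0
After char 3 ('w'=48): chars_in_quartet=4 acc=0x7CC170 -> emit 7C C1 70, reset; bytes_emitted=3
After char 4 ('N'=13): chars_in_quartet=1 acc=0xD bytes_emitted=3
After char 5 ('C'=2): chars_in_quartet=2 acc=0x342 bytes_emitted=3
After char 6 ('2'=54): chars_in_quartet=3 acc=0xD0B6 bytes_emitted=3
After char 7 ('6'=58): chars_in_quartet=4 acc=0x342DBA -> emit 34 2D BA, reset; bytes_emitted=6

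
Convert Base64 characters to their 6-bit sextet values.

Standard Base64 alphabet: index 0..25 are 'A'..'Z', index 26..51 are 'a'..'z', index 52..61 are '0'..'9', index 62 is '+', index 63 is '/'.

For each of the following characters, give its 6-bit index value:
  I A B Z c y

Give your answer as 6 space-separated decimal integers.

Answer: 8 0 1 25 28 50

Derivation:
'I': A..Z range, ord('I') − ord('A') = 8
'A': A..Z range, ord('A') − ord('A') = 0
'B': A..Z range, ord('B') − ord('A') = 1
'Z': A..Z range, ord('Z') − ord('A') = 25
'c': a..z range, 26 + ord('c') − ord('a') = 28
'y': a..z range, 26 + ord('y') − ord('a') = 50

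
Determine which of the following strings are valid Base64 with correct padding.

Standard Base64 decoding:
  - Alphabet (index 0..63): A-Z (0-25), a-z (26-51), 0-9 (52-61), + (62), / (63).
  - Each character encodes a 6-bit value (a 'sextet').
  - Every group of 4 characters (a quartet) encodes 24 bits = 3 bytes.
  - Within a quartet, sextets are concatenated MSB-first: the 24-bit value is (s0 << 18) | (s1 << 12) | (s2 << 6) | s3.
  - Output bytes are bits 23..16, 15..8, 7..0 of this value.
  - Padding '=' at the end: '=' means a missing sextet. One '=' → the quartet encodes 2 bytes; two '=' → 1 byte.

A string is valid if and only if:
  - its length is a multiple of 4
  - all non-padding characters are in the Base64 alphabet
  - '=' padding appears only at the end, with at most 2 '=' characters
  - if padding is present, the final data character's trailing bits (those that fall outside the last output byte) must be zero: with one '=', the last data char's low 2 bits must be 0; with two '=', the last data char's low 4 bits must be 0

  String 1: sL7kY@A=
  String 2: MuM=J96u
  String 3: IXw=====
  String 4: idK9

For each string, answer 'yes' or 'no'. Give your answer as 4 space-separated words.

Answer: no no no yes

Derivation:
String 1: 'sL7kY@A=' → invalid (bad char(s): ['@'])
String 2: 'MuM=J96u' → invalid (bad char(s): ['=']; '=' in middle)
String 3: 'IXw=====' → invalid (5 pad chars (max 2))
String 4: 'idK9' → valid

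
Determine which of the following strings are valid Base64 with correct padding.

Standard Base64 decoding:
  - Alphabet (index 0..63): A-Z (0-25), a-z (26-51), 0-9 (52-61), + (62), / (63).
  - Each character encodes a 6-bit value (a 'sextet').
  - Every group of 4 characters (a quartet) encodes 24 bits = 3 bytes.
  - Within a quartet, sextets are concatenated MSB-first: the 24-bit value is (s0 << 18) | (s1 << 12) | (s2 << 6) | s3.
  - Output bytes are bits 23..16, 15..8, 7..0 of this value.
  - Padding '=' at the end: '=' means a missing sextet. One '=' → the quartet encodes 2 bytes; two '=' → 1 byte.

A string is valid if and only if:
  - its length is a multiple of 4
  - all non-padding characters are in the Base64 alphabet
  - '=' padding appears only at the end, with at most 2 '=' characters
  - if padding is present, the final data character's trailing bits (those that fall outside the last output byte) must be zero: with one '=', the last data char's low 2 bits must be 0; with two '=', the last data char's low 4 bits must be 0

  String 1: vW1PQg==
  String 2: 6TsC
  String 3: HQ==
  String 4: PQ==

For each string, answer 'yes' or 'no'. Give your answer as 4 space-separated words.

Answer: yes yes yes yes

Derivation:
String 1: 'vW1PQg==' → valid
String 2: '6TsC' → valid
String 3: 'HQ==' → valid
String 4: 'PQ==' → valid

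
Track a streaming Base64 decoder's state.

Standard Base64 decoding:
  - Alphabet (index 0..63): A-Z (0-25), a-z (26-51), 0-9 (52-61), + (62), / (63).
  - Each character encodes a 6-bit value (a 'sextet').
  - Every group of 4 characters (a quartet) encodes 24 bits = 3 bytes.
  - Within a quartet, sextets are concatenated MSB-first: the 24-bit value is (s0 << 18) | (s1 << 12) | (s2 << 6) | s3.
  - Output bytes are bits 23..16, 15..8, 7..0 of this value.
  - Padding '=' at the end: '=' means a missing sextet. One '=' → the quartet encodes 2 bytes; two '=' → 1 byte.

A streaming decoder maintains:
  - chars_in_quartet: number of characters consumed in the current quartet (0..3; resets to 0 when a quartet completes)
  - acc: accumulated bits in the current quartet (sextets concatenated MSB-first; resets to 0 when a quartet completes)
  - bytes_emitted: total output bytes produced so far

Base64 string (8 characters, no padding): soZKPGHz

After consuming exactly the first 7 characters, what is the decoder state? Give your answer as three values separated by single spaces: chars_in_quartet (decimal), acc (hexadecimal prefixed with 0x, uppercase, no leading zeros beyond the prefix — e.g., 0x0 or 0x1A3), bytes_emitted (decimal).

Answer: 3 0xF187 3

Derivation:
After char 0 ('s'=44): chars_in_quartet=1 acc=0x2C bytes_emitted=0
After char 1 ('o'=40): chars_in_quartet=2 acc=0xB28 bytes_emitted=0
After char 2 ('Z'=25): chars_in_quartet=3 acc=0x2CA19 bytes_emitted=0
After char 3 ('K'=10): chars_in_quartet=4 acc=0xB2864A -> emit B2 86 4A, reset; bytes_emitted=3
After char 4 ('P'=15): chars_in_quartet=1 acc=0xF bytes_emitted=3
After char 5 ('G'=6): chars_in_quartet=2 acc=0x3C6 bytes_emitted=3
After char 6 ('H'=7): chars_in_quartet=3 acc=0xF187 bytes_emitted=3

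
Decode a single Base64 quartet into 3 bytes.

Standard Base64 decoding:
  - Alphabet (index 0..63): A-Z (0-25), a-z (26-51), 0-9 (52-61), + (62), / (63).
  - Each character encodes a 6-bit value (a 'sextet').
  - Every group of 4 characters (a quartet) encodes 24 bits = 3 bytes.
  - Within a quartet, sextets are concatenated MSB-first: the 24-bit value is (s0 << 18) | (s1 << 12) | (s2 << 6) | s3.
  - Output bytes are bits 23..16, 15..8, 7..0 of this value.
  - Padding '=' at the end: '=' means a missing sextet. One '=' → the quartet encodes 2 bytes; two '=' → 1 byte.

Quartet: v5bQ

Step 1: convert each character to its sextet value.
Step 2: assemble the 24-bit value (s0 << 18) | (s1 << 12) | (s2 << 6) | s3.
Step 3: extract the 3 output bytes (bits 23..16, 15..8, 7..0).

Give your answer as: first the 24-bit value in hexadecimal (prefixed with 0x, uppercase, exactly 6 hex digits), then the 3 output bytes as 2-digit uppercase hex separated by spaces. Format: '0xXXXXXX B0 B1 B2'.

Answer: 0xBF96D0 BF 96 D0

Derivation:
Sextets: v=47, 5=57, b=27, Q=16
24-bit: (47<<18) | (57<<12) | (27<<6) | 16
      = 0xBC0000 | 0x039000 | 0x0006C0 | 0x000010
      = 0xBF96D0
Bytes: (v>>16)&0xFF=BF, (v>>8)&0xFF=96, v&0xFF=D0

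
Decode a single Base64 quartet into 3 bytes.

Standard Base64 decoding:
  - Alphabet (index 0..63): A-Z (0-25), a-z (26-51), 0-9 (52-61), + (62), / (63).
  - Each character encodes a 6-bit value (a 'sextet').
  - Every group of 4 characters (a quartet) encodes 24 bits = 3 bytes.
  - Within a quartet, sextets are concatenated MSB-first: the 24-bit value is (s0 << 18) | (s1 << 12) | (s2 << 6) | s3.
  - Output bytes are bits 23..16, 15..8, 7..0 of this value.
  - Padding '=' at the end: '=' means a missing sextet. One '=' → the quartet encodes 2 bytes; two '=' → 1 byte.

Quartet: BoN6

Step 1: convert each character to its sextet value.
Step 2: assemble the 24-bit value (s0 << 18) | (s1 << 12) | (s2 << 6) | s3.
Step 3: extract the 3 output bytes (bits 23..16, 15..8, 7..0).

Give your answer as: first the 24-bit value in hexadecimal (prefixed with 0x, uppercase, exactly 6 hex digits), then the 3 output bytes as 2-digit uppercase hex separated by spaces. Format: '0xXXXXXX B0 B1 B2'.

Sextets: B=1, o=40, N=13, 6=58
24-bit: (1<<18) | (40<<12) | (13<<6) | 58
      = 0x040000 | 0x028000 | 0x000340 | 0x00003A
      = 0x06837A
Bytes: (v>>16)&0xFF=06, (v>>8)&0xFF=83, v&0xFF=7A

Answer: 0x06837A 06 83 7A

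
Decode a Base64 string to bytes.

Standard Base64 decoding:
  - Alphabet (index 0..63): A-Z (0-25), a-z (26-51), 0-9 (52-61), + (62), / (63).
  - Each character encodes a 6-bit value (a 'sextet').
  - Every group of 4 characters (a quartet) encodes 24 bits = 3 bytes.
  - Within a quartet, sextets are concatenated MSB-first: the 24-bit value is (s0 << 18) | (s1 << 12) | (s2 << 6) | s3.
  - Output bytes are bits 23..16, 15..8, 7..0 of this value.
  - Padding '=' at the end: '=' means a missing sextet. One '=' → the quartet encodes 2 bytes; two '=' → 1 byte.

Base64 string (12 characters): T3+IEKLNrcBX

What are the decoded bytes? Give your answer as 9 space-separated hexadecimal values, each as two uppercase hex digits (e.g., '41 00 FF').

Answer: 4F 7F 88 10 A2 CD AD C0 57

Derivation:
After char 0 ('T'=19): chars_in_quartet=1 acc=0x13 bytes_emitted=0
After char 1 ('3'=55): chars_in_quartet=2 acc=0x4F7 bytes_emitted=0
After char 2 ('+'=62): chars_in_quartet=3 acc=0x13DFE bytes_emitted=0
After char 3 ('I'=8): chars_in_quartet=4 acc=0x4F7F88 -> emit 4F 7F 88, reset; bytes_emitted=3
After char 4 ('E'=4): chars_in_quartet=1 acc=0x4 bytes_emitted=3
After char 5 ('K'=10): chars_in_quartet=2 acc=0x10A bytes_emitted=3
After char 6 ('L'=11): chars_in_quartet=3 acc=0x428B bytes_emitted=3
After char 7 ('N'=13): chars_in_quartet=4 acc=0x10A2CD -> emit 10 A2 CD, reset; bytes_emitted=6
After char 8 ('r'=43): chars_in_quartet=1 acc=0x2B bytes_emitted=6
After char 9 ('c'=28): chars_in_quartet=2 acc=0xADC bytes_emitted=6
After char 10 ('B'=1): chars_in_quartet=3 acc=0x2B701 bytes_emitted=6
After char 11 ('X'=23): chars_in_quartet=4 acc=0xADC057 -> emit AD C0 57, reset; bytes_emitted=9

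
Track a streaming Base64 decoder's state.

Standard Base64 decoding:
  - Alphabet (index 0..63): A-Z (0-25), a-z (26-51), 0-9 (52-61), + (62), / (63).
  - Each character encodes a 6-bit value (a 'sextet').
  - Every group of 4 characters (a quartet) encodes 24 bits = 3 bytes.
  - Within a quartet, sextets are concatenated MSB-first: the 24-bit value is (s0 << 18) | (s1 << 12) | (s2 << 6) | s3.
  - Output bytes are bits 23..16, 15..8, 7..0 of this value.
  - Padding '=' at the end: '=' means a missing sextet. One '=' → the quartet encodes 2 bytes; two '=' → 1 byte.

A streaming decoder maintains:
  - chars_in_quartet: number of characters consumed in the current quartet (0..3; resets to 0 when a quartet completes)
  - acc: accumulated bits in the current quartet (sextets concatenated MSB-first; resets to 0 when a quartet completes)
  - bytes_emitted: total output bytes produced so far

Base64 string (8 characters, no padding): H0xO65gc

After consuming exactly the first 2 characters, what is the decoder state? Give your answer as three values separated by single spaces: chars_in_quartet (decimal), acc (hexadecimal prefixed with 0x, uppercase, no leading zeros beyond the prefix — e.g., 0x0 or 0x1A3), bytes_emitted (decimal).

Answer: 2 0x1F4 0

Derivation:
After char 0 ('H'=7): chars_in_quartet=1 acc=0x7 bytes_emitted=0
After char 1 ('0'=52): chars_in_quartet=2 acc=0x1F4 bytes_emitted=0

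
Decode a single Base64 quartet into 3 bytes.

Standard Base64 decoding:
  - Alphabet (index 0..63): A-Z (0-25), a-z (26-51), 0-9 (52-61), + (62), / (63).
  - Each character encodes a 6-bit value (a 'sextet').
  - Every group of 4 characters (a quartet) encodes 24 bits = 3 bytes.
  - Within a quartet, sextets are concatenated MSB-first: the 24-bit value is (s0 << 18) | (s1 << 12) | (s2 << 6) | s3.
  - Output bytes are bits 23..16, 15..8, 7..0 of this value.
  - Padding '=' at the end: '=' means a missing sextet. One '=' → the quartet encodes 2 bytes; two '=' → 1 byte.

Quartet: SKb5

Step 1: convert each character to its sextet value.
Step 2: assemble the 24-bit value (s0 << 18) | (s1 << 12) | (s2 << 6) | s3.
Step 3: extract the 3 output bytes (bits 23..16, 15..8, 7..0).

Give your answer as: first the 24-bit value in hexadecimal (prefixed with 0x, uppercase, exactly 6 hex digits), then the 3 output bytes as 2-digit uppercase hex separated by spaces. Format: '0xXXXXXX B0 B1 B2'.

Answer: 0x48A6F9 48 A6 F9

Derivation:
Sextets: S=18, K=10, b=27, 5=57
24-bit: (18<<18) | (10<<12) | (27<<6) | 57
      = 0x480000 | 0x00A000 | 0x0006C0 | 0x000039
      = 0x48A6F9
Bytes: (v>>16)&0xFF=48, (v>>8)&0xFF=A6, v&0xFF=F9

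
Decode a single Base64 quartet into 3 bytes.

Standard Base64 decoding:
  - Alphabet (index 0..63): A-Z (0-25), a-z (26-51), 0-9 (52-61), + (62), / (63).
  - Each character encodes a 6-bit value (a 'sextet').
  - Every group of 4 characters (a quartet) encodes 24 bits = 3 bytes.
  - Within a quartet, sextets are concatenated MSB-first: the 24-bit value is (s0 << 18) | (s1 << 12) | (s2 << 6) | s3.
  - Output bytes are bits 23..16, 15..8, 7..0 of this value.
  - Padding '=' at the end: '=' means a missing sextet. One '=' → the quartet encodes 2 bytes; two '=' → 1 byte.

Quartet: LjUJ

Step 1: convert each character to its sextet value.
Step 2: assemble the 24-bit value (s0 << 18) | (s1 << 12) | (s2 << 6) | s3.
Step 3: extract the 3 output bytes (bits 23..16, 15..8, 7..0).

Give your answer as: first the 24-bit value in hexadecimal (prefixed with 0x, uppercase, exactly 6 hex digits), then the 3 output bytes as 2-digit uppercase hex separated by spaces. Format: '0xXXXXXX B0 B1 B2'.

Sextets: L=11, j=35, U=20, J=9
24-bit: (11<<18) | (35<<12) | (20<<6) | 9
      = 0x2C0000 | 0x023000 | 0x000500 | 0x000009
      = 0x2E3509
Bytes: (v>>16)&0xFF=2E, (v>>8)&0xFF=35, v&0xFF=09

Answer: 0x2E3509 2E 35 09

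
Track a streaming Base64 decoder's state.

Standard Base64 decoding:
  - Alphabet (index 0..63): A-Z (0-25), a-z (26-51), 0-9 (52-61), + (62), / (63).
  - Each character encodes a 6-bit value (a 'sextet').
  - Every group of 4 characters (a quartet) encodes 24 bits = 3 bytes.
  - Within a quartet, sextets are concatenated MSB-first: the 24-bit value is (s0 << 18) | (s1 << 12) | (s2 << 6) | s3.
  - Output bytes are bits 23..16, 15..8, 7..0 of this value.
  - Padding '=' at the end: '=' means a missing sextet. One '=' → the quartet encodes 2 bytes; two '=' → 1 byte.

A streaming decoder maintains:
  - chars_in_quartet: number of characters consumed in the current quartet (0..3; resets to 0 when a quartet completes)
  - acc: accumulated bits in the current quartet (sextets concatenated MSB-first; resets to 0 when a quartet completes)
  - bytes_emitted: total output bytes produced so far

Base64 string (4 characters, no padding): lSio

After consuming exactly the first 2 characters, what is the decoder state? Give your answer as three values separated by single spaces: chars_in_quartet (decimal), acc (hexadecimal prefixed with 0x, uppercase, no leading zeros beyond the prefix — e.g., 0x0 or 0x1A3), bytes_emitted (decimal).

After char 0 ('l'=37): chars_in_quartet=1 acc=0x25 bytes_emitted=0
After char 1 ('S'=18): chars_in_quartet=2 acc=0x952 bytes_emitted=0

Answer: 2 0x952 0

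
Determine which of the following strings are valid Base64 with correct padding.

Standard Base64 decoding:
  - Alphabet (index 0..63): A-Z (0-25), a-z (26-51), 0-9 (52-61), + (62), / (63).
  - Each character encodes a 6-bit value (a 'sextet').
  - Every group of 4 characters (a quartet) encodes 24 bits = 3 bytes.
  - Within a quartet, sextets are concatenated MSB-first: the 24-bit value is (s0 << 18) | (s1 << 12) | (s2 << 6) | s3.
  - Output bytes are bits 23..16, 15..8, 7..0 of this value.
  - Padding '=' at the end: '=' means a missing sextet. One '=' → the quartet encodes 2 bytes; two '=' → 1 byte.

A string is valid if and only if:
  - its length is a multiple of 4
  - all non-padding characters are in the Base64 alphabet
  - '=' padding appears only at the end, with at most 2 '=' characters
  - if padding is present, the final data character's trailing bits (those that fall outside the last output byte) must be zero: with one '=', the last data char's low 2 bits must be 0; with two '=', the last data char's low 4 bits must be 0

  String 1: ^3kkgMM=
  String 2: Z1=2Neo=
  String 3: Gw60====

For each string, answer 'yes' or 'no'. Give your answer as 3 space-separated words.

String 1: '^3kkgMM=' → invalid (bad char(s): ['^'])
String 2: 'Z1=2Neo=' → invalid (bad char(s): ['=']; '=' in middle)
String 3: 'Gw60====' → invalid (4 pad chars (max 2))

Answer: no no no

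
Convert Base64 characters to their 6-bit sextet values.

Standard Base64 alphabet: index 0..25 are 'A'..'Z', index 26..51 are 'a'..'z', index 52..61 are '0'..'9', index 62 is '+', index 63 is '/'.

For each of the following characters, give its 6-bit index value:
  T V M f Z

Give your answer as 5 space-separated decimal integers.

Answer: 19 21 12 31 25

Derivation:
'T': A..Z range, ord('T') − ord('A') = 19
'V': A..Z range, ord('V') − ord('A') = 21
'M': A..Z range, ord('M') − ord('A') = 12
'f': a..z range, 26 + ord('f') − ord('a') = 31
'Z': A..Z range, ord('Z') − ord('A') = 25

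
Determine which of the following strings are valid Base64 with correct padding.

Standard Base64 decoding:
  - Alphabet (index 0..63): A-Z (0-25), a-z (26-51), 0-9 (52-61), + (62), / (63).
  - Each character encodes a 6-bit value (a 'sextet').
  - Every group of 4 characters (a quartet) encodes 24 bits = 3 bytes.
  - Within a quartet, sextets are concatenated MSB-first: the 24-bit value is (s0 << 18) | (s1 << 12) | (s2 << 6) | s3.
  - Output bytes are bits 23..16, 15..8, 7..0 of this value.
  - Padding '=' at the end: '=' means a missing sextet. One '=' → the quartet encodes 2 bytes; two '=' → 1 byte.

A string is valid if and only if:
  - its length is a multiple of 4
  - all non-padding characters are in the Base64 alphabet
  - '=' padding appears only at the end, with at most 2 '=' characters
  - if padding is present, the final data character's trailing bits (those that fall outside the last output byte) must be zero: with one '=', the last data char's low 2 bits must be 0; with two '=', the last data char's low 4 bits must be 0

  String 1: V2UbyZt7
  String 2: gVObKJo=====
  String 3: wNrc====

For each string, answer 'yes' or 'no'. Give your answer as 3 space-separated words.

String 1: 'V2UbyZt7' → valid
String 2: 'gVObKJo=====' → invalid (5 pad chars (max 2))
String 3: 'wNrc====' → invalid (4 pad chars (max 2))

Answer: yes no no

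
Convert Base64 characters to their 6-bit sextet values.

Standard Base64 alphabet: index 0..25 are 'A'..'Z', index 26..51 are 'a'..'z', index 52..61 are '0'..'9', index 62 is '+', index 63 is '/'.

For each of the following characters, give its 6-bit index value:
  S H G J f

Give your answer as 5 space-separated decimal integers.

'S': A..Z range, ord('S') − ord('A') = 18
'H': A..Z range, ord('H') − ord('A') = 7
'G': A..Z range, ord('G') − ord('A') = 6
'J': A..Z range, ord('J') − ord('A') = 9
'f': a..z range, 26 + ord('f') − ord('a') = 31

Answer: 18 7 6 9 31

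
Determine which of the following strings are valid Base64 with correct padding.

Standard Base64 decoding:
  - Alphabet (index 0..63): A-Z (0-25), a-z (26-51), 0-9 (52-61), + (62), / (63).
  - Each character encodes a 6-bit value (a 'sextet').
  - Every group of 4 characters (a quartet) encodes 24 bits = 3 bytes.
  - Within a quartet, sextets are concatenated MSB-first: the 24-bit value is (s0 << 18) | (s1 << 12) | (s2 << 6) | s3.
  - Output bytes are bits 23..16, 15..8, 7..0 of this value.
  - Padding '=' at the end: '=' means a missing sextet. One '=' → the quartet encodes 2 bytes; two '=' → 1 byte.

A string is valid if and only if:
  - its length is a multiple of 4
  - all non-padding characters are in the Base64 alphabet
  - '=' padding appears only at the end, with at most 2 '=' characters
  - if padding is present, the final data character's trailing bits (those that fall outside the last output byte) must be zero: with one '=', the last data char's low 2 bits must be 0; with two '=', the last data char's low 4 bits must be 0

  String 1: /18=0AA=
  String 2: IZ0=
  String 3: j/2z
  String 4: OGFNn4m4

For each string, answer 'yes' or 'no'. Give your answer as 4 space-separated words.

String 1: '/18=0AA=' → invalid (bad char(s): ['=']; '=' in middle)
String 2: 'IZ0=' → valid
String 3: 'j/2z' → valid
String 4: 'OGFNn4m4' → valid

Answer: no yes yes yes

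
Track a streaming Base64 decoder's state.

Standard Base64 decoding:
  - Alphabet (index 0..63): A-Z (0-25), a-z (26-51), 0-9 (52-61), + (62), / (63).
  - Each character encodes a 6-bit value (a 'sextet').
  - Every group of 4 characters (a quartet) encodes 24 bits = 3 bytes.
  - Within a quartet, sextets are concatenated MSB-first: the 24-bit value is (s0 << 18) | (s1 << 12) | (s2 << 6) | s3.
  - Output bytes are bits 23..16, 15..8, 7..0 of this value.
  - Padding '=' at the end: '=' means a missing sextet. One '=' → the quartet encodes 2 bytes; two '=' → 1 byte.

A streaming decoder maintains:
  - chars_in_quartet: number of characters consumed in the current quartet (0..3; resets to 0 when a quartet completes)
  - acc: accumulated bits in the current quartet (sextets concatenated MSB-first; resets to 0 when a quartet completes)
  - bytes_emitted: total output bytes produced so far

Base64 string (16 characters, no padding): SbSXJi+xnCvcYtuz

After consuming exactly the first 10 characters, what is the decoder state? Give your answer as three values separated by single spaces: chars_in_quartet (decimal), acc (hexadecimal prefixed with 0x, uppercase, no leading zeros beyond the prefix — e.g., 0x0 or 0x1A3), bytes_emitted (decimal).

Answer: 2 0x9C2 6

Derivation:
After char 0 ('S'=18): chars_in_quartet=1 acc=0x12 bytes_emitted=0
After char 1 ('b'=27): chars_in_quartet=2 acc=0x49B bytes_emitted=0
After char 2 ('S'=18): chars_in_quartet=3 acc=0x126D2 bytes_emitted=0
After char 3 ('X'=23): chars_in_quartet=4 acc=0x49B497 -> emit 49 B4 97, reset; bytes_emitted=3
After char 4 ('J'=9): chars_in_quartet=1 acc=0x9 bytes_emitted=3
After char 5 ('i'=34): chars_in_quartet=2 acc=0x262 bytes_emitted=3
After char 6 ('+'=62): chars_in_quartet=3 acc=0x98BE bytes_emitted=3
After char 7 ('x'=49): chars_in_quartet=4 acc=0x262FB1 -> emit 26 2F B1, reset; bytes_emitted=6
After char 8 ('n'=39): chars_in_quartet=1 acc=0x27 bytes_emitted=6
After char 9 ('C'=2): chars_in_quartet=2 acc=0x9C2 bytes_emitted=6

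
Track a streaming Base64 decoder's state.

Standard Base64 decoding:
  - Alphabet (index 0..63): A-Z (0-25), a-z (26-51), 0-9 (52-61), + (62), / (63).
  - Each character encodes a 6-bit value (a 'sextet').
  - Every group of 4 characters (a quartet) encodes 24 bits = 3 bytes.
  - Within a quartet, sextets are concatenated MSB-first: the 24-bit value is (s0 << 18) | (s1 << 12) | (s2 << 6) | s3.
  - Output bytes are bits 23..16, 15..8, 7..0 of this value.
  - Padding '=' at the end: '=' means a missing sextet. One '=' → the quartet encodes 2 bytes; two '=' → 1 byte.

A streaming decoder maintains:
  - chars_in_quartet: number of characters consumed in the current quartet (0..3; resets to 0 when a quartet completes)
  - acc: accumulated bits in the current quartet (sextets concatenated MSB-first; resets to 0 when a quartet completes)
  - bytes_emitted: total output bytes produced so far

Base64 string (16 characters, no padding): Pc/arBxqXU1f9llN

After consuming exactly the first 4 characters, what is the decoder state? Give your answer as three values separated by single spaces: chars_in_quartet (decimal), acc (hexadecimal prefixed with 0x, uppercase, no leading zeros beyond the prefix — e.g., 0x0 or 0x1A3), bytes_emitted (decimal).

After char 0 ('P'=15): chars_in_quartet=1 acc=0xF bytes_emitted=0
After char 1 ('c'=28): chars_in_quartet=2 acc=0x3DC bytes_emitted=0
After char 2 ('/'=63): chars_in_quartet=3 acc=0xF73F bytes_emitted=0
After char 3 ('a'=26): chars_in_quartet=4 acc=0x3DCFDA -> emit 3D CF DA, reset; bytes_emitted=3

Answer: 0 0x0 3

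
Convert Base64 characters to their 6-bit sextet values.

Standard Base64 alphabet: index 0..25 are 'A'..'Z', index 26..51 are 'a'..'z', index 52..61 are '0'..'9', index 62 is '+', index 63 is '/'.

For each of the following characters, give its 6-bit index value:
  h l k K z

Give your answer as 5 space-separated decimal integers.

Answer: 33 37 36 10 51

Derivation:
'h': a..z range, 26 + ord('h') − ord('a') = 33
'l': a..z range, 26 + ord('l') − ord('a') = 37
'k': a..z range, 26 + ord('k') − ord('a') = 36
'K': A..Z range, ord('K') − ord('A') = 10
'z': a..z range, 26 + ord('z') − ord('a') = 51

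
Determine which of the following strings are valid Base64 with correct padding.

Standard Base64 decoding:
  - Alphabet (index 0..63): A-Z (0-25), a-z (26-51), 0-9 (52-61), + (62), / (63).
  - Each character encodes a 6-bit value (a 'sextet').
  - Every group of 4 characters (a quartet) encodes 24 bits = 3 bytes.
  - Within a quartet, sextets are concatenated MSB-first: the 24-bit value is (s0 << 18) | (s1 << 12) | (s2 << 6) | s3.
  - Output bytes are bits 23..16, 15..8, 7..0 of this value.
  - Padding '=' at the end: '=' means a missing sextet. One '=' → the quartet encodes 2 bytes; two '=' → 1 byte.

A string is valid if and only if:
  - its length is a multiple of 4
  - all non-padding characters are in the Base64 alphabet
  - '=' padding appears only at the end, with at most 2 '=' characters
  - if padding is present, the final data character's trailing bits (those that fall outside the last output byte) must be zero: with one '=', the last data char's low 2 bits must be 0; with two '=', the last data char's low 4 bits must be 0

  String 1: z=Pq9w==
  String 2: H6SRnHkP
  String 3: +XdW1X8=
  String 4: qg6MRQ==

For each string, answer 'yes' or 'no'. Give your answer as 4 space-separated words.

Answer: no yes yes yes

Derivation:
String 1: 'z=Pq9w==' → invalid (bad char(s): ['=']; '=' in middle)
String 2: 'H6SRnHkP' → valid
String 3: '+XdW1X8=' → valid
String 4: 'qg6MRQ==' → valid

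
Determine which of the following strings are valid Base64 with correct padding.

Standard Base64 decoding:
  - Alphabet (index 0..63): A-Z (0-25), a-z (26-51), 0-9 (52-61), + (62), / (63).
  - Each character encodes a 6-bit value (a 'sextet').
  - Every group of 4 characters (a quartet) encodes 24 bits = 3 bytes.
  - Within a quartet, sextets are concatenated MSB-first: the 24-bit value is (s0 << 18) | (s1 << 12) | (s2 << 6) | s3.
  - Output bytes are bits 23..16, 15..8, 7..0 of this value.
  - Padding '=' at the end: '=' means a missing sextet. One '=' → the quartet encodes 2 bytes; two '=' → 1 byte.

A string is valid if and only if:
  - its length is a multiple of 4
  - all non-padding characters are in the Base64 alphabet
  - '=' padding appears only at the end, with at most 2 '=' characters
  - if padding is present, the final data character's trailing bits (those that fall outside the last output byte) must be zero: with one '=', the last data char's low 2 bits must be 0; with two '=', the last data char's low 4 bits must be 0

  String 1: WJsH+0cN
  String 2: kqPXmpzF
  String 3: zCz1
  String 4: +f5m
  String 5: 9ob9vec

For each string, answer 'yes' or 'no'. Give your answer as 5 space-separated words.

String 1: 'WJsH+0cN' → valid
String 2: 'kqPXmpzF' → valid
String 3: 'zCz1' → valid
String 4: '+f5m' → valid
String 5: '9ob9vec' → invalid (len=7 not mult of 4)

Answer: yes yes yes yes no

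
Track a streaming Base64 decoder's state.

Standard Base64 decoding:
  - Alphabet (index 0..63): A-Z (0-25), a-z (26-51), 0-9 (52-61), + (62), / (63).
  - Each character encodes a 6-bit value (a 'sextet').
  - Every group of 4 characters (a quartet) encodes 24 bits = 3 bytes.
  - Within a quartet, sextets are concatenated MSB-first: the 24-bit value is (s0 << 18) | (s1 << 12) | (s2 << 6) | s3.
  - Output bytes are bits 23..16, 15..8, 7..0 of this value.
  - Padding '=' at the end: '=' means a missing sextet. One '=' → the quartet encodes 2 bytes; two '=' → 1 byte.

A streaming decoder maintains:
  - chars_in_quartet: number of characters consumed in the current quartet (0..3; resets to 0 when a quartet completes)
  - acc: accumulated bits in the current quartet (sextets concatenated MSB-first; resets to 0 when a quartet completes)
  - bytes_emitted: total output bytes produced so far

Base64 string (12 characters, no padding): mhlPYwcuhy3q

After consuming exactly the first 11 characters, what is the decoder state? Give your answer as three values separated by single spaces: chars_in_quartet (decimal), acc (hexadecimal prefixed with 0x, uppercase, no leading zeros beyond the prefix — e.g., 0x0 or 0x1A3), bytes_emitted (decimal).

After char 0 ('m'=38): chars_in_quartet=1 acc=0x26 bytes_emitted=0
After char 1 ('h'=33): chars_in_quartet=2 acc=0x9A1 bytes_emitted=0
After char 2 ('l'=37): chars_in_quartet=3 acc=0x26865 bytes_emitted=0
After char 3 ('P'=15): chars_in_quartet=4 acc=0x9A194F -> emit 9A 19 4F, reset; bytes_emitted=3
After char 4 ('Y'=24): chars_in_quartet=1 acc=0x18 bytes_emitted=3
After char 5 ('w'=48): chars_in_quartet=2 acc=0x630 bytes_emitted=3
After char 6 ('c'=28): chars_in_quartet=3 acc=0x18C1C bytes_emitted=3
After char 7 ('u'=46): chars_in_quartet=4 acc=0x63072E -> emit 63 07 2E, reset; bytes_emitted=6
After char 8 ('h'=33): chars_in_quartet=1 acc=0x21 bytes_emitted=6
After char 9 ('y'=50): chars_in_quartet=2 acc=0x872 bytes_emitted=6
After char 10 ('3'=55): chars_in_quartet=3 acc=0x21CB7 bytes_emitted=6

Answer: 3 0x21CB7 6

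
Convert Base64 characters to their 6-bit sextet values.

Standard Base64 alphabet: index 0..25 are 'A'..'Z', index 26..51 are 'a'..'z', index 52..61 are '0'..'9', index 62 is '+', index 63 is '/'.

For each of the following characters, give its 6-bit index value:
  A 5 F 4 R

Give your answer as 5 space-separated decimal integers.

'A': A..Z range, ord('A') − ord('A') = 0
'5': 0..9 range, 52 + ord('5') − ord('0') = 57
'F': A..Z range, ord('F') − ord('A') = 5
'4': 0..9 range, 52 + ord('4') − ord('0') = 56
'R': A..Z range, ord('R') − ord('A') = 17

Answer: 0 57 5 56 17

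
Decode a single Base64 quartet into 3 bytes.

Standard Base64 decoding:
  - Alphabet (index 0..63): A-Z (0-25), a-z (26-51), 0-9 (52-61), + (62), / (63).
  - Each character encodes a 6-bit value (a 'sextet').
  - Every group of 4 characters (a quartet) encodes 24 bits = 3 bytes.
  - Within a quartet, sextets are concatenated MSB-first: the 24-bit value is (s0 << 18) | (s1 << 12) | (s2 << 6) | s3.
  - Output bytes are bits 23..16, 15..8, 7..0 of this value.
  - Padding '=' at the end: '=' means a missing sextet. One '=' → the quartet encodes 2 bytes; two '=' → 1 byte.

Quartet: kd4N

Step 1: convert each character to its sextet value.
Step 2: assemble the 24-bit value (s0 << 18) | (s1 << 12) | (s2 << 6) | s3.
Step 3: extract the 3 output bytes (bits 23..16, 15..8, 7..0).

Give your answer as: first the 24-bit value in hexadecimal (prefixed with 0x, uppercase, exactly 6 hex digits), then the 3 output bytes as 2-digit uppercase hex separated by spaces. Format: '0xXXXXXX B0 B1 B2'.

Sextets: k=36, d=29, 4=56, N=13
24-bit: (36<<18) | (29<<12) | (56<<6) | 13
      = 0x900000 | 0x01D000 | 0x000E00 | 0x00000D
      = 0x91DE0D
Bytes: (v>>16)&0xFF=91, (v>>8)&0xFF=DE, v&0xFF=0D

Answer: 0x91DE0D 91 DE 0D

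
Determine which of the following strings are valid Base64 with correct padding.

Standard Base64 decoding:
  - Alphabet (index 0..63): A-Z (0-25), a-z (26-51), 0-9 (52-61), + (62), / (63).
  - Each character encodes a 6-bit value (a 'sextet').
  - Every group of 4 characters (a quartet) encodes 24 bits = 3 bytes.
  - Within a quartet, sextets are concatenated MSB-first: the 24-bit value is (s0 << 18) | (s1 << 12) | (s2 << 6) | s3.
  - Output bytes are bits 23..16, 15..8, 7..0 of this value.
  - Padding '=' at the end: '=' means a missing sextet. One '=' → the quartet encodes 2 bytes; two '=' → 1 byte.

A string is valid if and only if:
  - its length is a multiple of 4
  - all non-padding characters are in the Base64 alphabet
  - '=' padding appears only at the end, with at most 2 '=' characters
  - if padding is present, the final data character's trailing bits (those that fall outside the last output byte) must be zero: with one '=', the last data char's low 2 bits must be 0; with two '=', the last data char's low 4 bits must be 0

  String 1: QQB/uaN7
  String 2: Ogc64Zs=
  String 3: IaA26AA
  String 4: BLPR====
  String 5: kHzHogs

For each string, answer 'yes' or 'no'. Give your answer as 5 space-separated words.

Answer: yes yes no no no

Derivation:
String 1: 'QQB/uaN7' → valid
String 2: 'Ogc64Zs=' → valid
String 3: 'IaA26AA' → invalid (len=7 not mult of 4)
String 4: 'BLPR====' → invalid (4 pad chars (max 2))
String 5: 'kHzHogs' → invalid (len=7 not mult of 4)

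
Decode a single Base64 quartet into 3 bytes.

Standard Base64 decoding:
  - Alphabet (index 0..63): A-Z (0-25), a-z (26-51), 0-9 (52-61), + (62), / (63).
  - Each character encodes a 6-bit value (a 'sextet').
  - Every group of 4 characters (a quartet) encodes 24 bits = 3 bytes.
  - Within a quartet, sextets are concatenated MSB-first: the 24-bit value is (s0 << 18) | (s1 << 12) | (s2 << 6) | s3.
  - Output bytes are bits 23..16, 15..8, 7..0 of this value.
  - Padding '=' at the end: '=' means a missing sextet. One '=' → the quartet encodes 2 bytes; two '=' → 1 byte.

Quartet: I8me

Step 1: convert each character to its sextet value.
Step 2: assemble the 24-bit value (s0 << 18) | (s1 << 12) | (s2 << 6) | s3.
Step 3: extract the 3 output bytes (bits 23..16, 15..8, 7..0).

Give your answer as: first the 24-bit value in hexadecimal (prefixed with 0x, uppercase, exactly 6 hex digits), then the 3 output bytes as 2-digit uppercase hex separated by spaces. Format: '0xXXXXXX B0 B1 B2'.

Answer: 0x23C99E 23 C9 9E

Derivation:
Sextets: I=8, 8=60, m=38, e=30
24-bit: (8<<18) | (60<<12) | (38<<6) | 30
      = 0x200000 | 0x03C000 | 0x000980 | 0x00001E
      = 0x23C99E
Bytes: (v>>16)&0xFF=23, (v>>8)&0xFF=C9, v&0xFF=9E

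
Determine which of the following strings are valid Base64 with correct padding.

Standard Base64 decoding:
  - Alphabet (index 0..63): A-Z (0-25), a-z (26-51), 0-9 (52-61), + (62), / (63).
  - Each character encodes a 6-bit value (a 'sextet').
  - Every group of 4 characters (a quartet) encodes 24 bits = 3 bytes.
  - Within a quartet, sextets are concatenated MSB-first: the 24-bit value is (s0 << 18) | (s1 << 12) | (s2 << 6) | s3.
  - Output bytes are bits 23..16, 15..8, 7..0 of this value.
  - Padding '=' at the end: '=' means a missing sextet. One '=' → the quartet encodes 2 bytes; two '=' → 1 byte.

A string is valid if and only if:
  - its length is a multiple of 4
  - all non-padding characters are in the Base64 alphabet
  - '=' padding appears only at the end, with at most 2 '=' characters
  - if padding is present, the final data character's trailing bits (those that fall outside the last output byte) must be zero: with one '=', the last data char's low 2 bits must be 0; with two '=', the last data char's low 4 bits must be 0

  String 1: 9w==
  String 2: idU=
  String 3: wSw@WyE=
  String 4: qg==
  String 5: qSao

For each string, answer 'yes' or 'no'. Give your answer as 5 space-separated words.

String 1: '9w==' → valid
String 2: 'idU=' → valid
String 3: 'wSw@WyE=' → invalid (bad char(s): ['@'])
String 4: 'qg==' → valid
String 5: 'qSao' → valid

Answer: yes yes no yes yes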